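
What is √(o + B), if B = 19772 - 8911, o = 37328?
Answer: √48189 ≈ 219.52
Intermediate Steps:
B = 10861
√(o + B) = √(37328 + 10861) = √48189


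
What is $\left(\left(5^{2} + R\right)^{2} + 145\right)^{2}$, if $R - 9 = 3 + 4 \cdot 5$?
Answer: $11519236$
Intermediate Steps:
$R = 32$ ($R = 9 + \left(3 + 4 \cdot 5\right) = 9 + \left(3 + 20\right) = 9 + 23 = 32$)
$\left(\left(5^{2} + R\right)^{2} + 145\right)^{2} = \left(\left(5^{2} + 32\right)^{2} + 145\right)^{2} = \left(\left(25 + 32\right)^{2} + 145\right)^{2} = \left(57^{2} + 145\right)^{2} = \left(3249 + 145\right)^{2} = 3394^{2} = 11519236$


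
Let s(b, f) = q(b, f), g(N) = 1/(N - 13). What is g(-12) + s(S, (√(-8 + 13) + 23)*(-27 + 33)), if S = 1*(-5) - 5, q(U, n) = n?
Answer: 3449/25 + 6*√5 ≈ 151.38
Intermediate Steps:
g(N) = 1/(-13 + N)
S = -10 (S = -5 - 5 = -10)
s(b, f) = f
g(-12) + s(S, (√(-8 + 13) + 23)*(-27 + 33)) = 1/(-13 - 12) + (√(-8 + 13) + 23)*(-27 + 33) = 1/(-25) + (√5 + 23)*6 = -1/25 + (23 + √5)*6 = -1/25 + (138 + 6*√5) = 3449/25 + 6*√5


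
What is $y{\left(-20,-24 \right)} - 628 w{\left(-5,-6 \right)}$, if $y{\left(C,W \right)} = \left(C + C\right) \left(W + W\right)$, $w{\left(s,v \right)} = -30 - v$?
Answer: $16992$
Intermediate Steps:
$y{\left(C,W \right)} = 4 C W$ ($y{\left(C,W \right)} = 2 C 2 W = 4 C W$)
$y{\left(-20,-24 \right)} - 628 w{\left(-5,-6 \right)} = 4 \left(-20\right) \left(-24\right) - 628 \left(-30 - -6\right) = 1920 - 628 \left(-30 + 6\right) = 1920 - -15072 = 1920 + 15072 = 16992$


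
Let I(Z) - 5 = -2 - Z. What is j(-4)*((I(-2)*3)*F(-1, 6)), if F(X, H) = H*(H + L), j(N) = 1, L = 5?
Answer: 990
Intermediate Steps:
I(Z) = 3 - Z (I(Z) = 5 + (-2 - Z) = 3 - Z)
F(X, H) = H*(5 + H) (F(X, H) = H*(H + 5) = H*(5 + H))
j(-4)*((I(-2)*3)*F(-1, 6)) = 1*(((3 - 1*(-2))*3)*(6*(5 + 6))) = 1*(((3 + 2)*3)*(6*11)) = 1*((5*3)*66) = 1*(15*66) = 1*990 = 990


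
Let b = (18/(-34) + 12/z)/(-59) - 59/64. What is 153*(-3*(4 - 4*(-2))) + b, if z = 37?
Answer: -13084254125/2375104 ≈ -5508.9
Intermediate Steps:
b = -2181293/2375104 (b = (18/(-34) + 12/37)/(-59) - 59/64 = (18*(-1/34) + 12*(1/37))*(-1/59) - 59*1/64 = (-9/17 + 12/37)*(-1/59) - 59/64 = -129/629*(-1/59) - 59/64 = 129/37111 - 59/64 = -2181293/2375104 ≈ -0.91840)
153*(-3*(4 - 4*(-2))) + b = 153*(-3*(4 - 4*(-2))) - 2181293/2375104 = 153*(-3*(4 + 8)) - 2181293/2375104 = 153*(-3*12) - 2181293/2375104 = 153*(-36) - 2181293/2375104 = -5508 - 2181293/2375104 = -13084254125/2375104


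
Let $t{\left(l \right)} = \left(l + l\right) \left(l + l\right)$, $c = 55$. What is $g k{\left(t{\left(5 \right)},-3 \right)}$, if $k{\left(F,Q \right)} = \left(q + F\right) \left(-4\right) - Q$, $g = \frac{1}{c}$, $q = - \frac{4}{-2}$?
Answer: $- \frac{81}{11} \approx -7.3636$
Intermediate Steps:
$t{\left(l \right)} = 4 l^{2}$ ($t{\left(l \right)} = 2 l 2 l = 4 l^{2}$)
$q = 2$ ($q = \left(-4\right) \left(- \frac{1}{2}\right) = 2$)
$g = \frac{1}{55} \approx 0.018182$
$k{\left(F,Q \right)} = -8 - Q - 4 F$ ($k{\left(F,Q \right)} = \left(2 + F\right) \left(-4\right) - Q = \left(-8 - 4 F\right) - Q = -8 - Q - 4 F$)
$g k{\left(t{\left(5 \right)},-3 \right)} = \frac{-8 - -3 - 4 \cdot 4 \cdot 5^{2}}{55} = \frac{-8 + 3 - 4 \cdot 4 \cdot 25}{55} = \frac{-8 + 3 - 400}{55} = \frac{1}{55} \left(-405\right) = - \frac{81}{11}$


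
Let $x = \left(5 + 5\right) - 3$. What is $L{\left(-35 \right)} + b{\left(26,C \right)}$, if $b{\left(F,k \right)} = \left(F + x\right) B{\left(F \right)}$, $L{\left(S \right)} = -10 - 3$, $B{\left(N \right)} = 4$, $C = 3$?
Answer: $119$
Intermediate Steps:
$x = 7$ ($x = 10 - 3 = 7$)
$L{\left(S \right)} = -13$ ($L{\left(S \right)} = -10 - 3 = -13$)
$b{\left(F,k \right)} = 28 + 4 F$ ($b{\left(F,k \right)} = \left(F + 7\right) 4 = \left(7 + F\right) 4 = 28 + 4 F$)
$L{\left(-35 \right)} + b{\left(26,C \right)} = -13 + \left(28 + 4 \cdot 26\right) = -13 + \left(28 + 104\right) = -13 + 132 = 119$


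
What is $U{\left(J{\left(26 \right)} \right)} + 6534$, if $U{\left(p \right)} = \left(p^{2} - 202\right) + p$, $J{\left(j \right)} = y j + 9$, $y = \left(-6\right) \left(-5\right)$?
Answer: $629642$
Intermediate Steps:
$y = 30$
$J{\left(j \right)} = 9 + 30 j$ ($J{\left(j \right)} = 30 j + 9 = 9 + 30 j$)
$U{\left(p \right)} = -202 + p + p^{2}$ ($U{\left(p \right)} = \left(-202 + p^{2}\right) + p = -202 + p + p^{2}$)
$U{\left(J{\left(26 \right)} \right)} + 6534 = \left(-202 + \left(9 + 30 \cdot 26\right) + \left(9 + 30 \cdot 26\right)^{2}\right) + 6534 = \left(-202 + \left(9 + 780\right) + \left(9 + 780\right)^{2}\right) + 6534 = \left(-202 + 789 + 789^{2}\right) + 6534 = \left(-202 + 789 + 622521\right) + 6534 = 623108 + 6534 = 629642$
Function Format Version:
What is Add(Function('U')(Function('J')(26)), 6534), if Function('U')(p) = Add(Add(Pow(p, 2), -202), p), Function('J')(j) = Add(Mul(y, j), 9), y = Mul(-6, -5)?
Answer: 629642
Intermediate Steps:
y = 30
Function('J')(j) = Add(9, Mul(30, j)) (Function('J')(j) = Add(Mul(30, j), 9) = Add(9, Mul(30, j)))
Function('U')(p) = Add(-202, p, Pow(p, 2)) (Function('U')(p) = Add(Add(-202, Pow(p, 2)), p) = Add(-202, p, Pow(p, 2)))
Add(Function('U')(Function('J')(26)), 6534) = Add(Add(-202, Add(9, Mul(30, 26)), Pow(Add(9, Mul(30, 26)), 2)), 6534) = Add(Add(-202, Add(9, 780), Pow(Add(9, 780), 2)), 6534) = Add(Add(-202, 789, Pow(789, 2)), 6534) = Add(Add(-202, 789, 622521), 6534) = Add(623108, 6534) = 629642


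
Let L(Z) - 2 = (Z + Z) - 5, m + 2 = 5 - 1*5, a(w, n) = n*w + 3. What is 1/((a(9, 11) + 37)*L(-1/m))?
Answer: -1/278 ≈ -0.0035971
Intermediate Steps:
a(w, n) = 3 + n*w
m = -2 (m = -2 + (5 - 1*5) = -2 + (5 - 5) = -2 + 0 = -2)
L(Z) = -3 + 2*Z (L(Z) = 2 + ((Z + Z) - 5) = 2 + (2*Z - 5) = 2 + (-5 + 2*Z) = -3 + 2*Z)
1/((a(9, 11) + 37)*L(-1/m)) = 1/(((3 + 11*9) + 37)*(-3 + 2*(-1/(-2)))) = 1/(((3 + 99) + 37)*(-3 + 2*(-1*(-1/2)))) = 1/((102 + 37)*(-3 + 2*(1/2))) = 1/(139*(-3 + 1)) = 1/(139*(-2)) = 1/(-278) = -1/278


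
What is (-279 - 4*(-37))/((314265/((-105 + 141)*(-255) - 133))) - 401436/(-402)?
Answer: 21107954291/21055755 ≈ 1002.5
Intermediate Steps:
(-279 - 4*(-37))/((314265/((-105 + 141)*(-255) - 133))) - 401436/(-402) = (-279 + 148)/((314265/(36*(-255) - 133))) - 401436*(-1/402) = -131/(314265/(-9180 - 133)) + 66906/67 = -131/(314265/(-9313)) + 66906/67 = -131/(314265*(-1/9313)) + 66906/67 = -131/(-314265/9313) + 66906/67 = -131*(-9313/314265) + 66906/67 = 1220003/314265 + 66906/67 = 21107954291/21055755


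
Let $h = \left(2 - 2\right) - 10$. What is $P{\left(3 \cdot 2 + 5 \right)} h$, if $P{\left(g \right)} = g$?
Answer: $-110$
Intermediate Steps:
$h = -10$ ($h = 0 - 10 = -10$)
$P{\left(3 \cdot 2 + 5 \right)} h = \left(3 \cdot 2 + 5\right) \left(-10\right) = \left(6 + 5\right) \left(-10\right) = 11 \left(-10\right) = -110$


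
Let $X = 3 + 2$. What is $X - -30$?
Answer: $35$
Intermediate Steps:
$X = 5$
$X - -30 = 5 - -30 = 5 + 30 = 35$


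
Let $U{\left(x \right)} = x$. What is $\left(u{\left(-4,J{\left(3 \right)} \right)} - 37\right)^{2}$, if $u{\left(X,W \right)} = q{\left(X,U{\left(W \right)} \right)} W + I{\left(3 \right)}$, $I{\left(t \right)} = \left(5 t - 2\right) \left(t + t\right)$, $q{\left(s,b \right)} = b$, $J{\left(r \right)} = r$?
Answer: $2500$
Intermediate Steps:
$I{\left(t \right)} = 2 t \left(-2 + 5 t\right)$ ($I{\left(t \right)} = \left(-2 + 5 t\right) 2 t = 2 t \left(-2 + 5 t\right)$)
$u{\left(X,W \right)} = 78 + W^{2}$ ($u{\left(X,W \right)} = W W + 2 \cdot 3 \left(-2 + 5 \cdot 3\right) = W^{2} + 2 \cdot 3 \left(-2 + 15\right) = W^{2} + 2 \cdot 3 \cdot 13 = W^{2} + 78 = 78 + W^{2}$)
$\left(u{\left(-4,J{\left(3 \right)} \right)} - 37\right)^{2} = \left(\left(78 + 3^{2}\right) - 37\right)^{2} = \left(\left(78 + 9\right) - 37\right)^{2} = \left(87 - 37\right)^{2} = 50^{2} = 2500$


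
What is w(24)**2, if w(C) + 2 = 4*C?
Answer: 8836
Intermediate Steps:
w(C) = -2 + 4*C
w(24)**2 = (-2 + 4*24)**2 = (-2 + 96)**2 = 94**2 = 8836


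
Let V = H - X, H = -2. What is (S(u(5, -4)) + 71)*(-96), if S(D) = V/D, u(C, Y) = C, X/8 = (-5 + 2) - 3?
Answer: -38496/5 ≈ -7699.2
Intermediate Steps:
X = -48 (X = 8*((-5 + 2) - 3) = 8*(-3 - 3) = 8*(-6) = -48)
V = 46 (V = -2 - 1*(-48) = -2 + 48 = 46)
S(D) = 46/D
(S(u(5, -4)) + 71)*(-96) = (46/5 + 71)*(-96) = (401/5)*(-96) = -38496/5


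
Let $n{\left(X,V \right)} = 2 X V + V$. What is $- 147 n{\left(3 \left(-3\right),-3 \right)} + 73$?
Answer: $-7424$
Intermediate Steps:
$n{\left(X,V \right)} = V + 2 V X$ ($n{\left(X,V \right)} = 2 V X + V = V + 2 V X$)
$- 147 n{\left(3 \left(-3\right),-3 \right)} + 73 = - 147 \left(- 3 \left(1 + 2 \cdot 3 \left(-3\right)\right)\right) + 73 = - 147 \left(- 3 \left(1 + 2 \left(-9\right)\right)\right) + 73 = - 147 \left(- 3 \left(1 - 18\right)\right) + 73 = - 147 \left(\left(-3\right) \left(-17\right)\right) + 73 = \left(-147\right) 51 + 73 = -7497 + 73 = -7424$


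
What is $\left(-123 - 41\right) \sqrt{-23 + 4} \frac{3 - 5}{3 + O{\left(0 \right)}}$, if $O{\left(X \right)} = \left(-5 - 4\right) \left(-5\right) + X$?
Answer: $\frac{41 i \sqrt{19}}{6} \approx 29.786 i$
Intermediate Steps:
$O{\left(X \right)} = 45 + X$ ($O{\left(X \right)} = \left(-9\right) \left(-5\right) + X = 45 + X$)
$\left(-123 - 41\right) \sqrt{-23 + 4} \frac{3 - 5}{3 + O{\left(0 \right)}} = \left(-123 - 41\right) \sqrt{-23 + 4} \frac{3 - 5}{3 + \left(45 + 0\right)} = - 164 \sqrt{-19} \left(- \frac{2}{3 + 45}\right) = - 164 i \sqrt{19} \left(- \frac{2}{48}\right) = - 164 i \sqrt{19} \left(\left(-2\right) \frac{1}{48}\right) = - 164 i \sqrt{19} \left(- \frac{1}{24}\right) = - 164 \left(- \frac{i \sqrt{19}}{24}\right) = \frac{41 i \sqrt{19}}{6}$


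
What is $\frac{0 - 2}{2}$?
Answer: $-1$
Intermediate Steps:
$\frac{0 - 2}{2} = \frac{1}{2} \left(-2\right) = -1$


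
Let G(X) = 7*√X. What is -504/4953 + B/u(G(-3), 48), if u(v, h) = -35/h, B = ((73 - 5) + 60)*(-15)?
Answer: 30430056/11557 ≈ 2633.0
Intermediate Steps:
B = -1920 (B = (68 + 60)*(-15) = 128*(-15) = -1920)
-504/4953 + B/u(G(-3), 48) = -504/4953 - 1920/((-35/48)) = -504*1/4953 - 1920/((-35*1/48)) = -168/1651 - 1920/(-35/48) = -168/1651 - 1920*(-48/35) = -168/1651 + 18432/7 = 30430056/11557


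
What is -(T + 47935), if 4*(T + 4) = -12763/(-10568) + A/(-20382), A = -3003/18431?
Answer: -18122513315786107/378093491872 ≈ -47931.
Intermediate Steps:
A = -429/2633 (A = -3003*1/18431 = -429/2633 ≈ -0.16293)
T = -1398217098213/378093491872 (T = -4 + (-12763/(-10568) - 429/2633/(-20382))/4 = -4 + (-12763*(-1/10568) - 429/2633*(-1/20382))/4 = -4 + (12763/10568 + 143/17888602)/4 = -4 + (1/4)*(114156869275/94523372968) = -4 + 114156869275/378093491872 = -1398217098213/378093491872 ≈ -3.6981)
-(T + 47935) = -(-1398217098213/378093491872 + 47935) = -1*18122513315786107/378093491872 = -18122513315786107/378093491872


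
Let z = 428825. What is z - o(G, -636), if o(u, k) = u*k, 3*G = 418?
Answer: 517441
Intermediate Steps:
G = 418/3 (G = (⅓)*418 = 418/3 ≈ 139.33)
o(u, k) = k*u
z - o(G, -636) = 428825 - (-636)*418/3 = 428825 - 1*(-88616) = 428825 + 88616 = 517441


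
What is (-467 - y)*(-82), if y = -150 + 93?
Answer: 33620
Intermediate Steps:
y = -57
(-467 - y)*(-82) = (-467 - 1*(-57))*(-82) = (-467 + 57)*(-82) = -410*(-82) = 33620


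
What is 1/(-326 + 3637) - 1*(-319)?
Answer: 1056210/3311 ≈ 319.00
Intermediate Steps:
1/(-326 + 3637) - 1*(-319) = 1/3311 + 319 = 1056210/3311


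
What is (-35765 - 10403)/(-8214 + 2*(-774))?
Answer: 23084/4881 ≈ 4.7294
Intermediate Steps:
(-35765 - 10403)/(-8214 + 2*(-774)) = -46168/(-8214 - 1548) = -46168/(-9762) = -46168*(-1/9762) = 23084/4881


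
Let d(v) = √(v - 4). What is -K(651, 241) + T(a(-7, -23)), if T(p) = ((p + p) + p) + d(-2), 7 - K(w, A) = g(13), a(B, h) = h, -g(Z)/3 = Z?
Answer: -115 + I*√6 ≈ -115.0 + 2.4495*I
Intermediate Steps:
g(Z) = -3*Z
d(v) = √(-4 + v)
K(w, A) = 46 (K(w, A) = 7 - (-3)*13 = 7 - 1*(-39) = 7 + 39 = 46)
T(p) = 3*p + I*√6 (T(p) = ((p + p) + p) + √(-4 - 2) = (2*p + p) + √(-6) = 3*p + I*√6)
-K(651, 241) + T(a(-7, -23)) = -1*46 + (3*(-23) + I*√6) = -46 + (-69 + I*√6) = -115 + I*√6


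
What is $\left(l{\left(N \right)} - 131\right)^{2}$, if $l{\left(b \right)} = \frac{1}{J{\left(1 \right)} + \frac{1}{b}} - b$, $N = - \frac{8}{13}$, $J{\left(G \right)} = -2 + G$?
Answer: $\frac{1274418601}{74529} \approx 17100.0$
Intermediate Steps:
$N = - \frac{8}{13}$ ($N = \left(-8\right) \frac{1}{13} = - \frac{8}{13} \approx -0.61539$)
$l{\left(b \right)} = \frac{1}{-1 + \frac{1}{b}} - b$ ($l{\left(b \right)} = \frac{1}{\left(-2 + 1\right) + \frac{1}{b}} - b = \frac{1}{-1 + \frac{1}{b}} - b$)
$\left(l{\left(N \right)} - 131\right)^{2} = \left(\frac{\left(- \frac{8}{13}\right)^{2}}{1 - - \frac{8}{13}} - 131\right)^{2} = \left(\frac{64}{169 \left(1 + \frac{8}{13}\right)} - 131\right)^{2} = \left(\frac{64}{169 \cdot \frac{21}{13}} - 131\right)^{2} = \left(\frac{64}{169} \cdot \frac{13}{21} - 131\right)^{2} = \left(\frac{64}{273} - 131\right)^{2} = \left(- \frac{35699}{273}\right)^{2} = \frac{1274418601}{74529}$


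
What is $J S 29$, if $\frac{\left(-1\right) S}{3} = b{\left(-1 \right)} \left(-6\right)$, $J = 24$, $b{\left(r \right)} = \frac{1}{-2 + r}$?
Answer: $-4176$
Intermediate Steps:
$S = -6$ ($S = - 3 \frac{1}{-2 - 1} \left(-6\right) = - 3 \frac{1}{-3} \left(-6\right) = - 3 \left(\left(- \frac{1}{3}\right) \left(-6\right)\right) = \left(-3\right) 2 = -6$)
$J S 29 = 24 \left(-6\right) 29 = \left(-144\right) 29 = -4176$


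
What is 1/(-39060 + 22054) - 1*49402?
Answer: -840130413/17006 ≈ -49402.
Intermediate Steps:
1/(-39060 + 22054) - 1*49402 = 1/(-17006) - 49402 = -1/17006 - 49402 = -840130413/17006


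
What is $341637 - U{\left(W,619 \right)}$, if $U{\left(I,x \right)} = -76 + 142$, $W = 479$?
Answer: $341571$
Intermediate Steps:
$U{\left(I,x \right)} = 66$
$341637 - U{\left(W,619 \right)} = 341637 - 66 = 341571$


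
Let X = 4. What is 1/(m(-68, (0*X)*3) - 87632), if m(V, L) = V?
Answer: -1/87700 ≈ -1.1403e-5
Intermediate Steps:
1/(m(-68, (0*X)*3) - 87632) = 1/(-68 - 87632) = 1/(-87700) = -1/87700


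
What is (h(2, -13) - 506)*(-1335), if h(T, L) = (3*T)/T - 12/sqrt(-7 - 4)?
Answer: 671505 - 16020*I*sqrt(11)/11 ≈ 6.7151e+5 - 4830.2*I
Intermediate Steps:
h(T, L) = 3 + 12*I*sqrt(11)/11 (h(T, L) = 3 - 12*(-I*sqrt(11)/11) = 3 - (-12)*I*sqrt(11)/11 = 3 + 12*I*sqrt(11)/11)
(h(2, -13) - 506)*(-1335) = ((3 + 12*I*sqrt(11)/11) - 506)*(-1335) = (-503 + 12*I*sqrt(11)/11)*(-1335) = 671505 - 16020*I*sqrt(11)/11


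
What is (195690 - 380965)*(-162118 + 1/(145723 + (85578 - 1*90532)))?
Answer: 4228195743988775/140769 ≈ 3.0036e+10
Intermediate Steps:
(195690 - 380965)*(-162118 + 1/(145723 + (85578 - 1*90532))) = -185275*(-162118 + 1/(145723 + (85578 - 90532))) = -185275*(-162118 + 1/(145723 - 4954)) = -185275*(-162118 + 1/140769) = -185275*(-22821188741/140769) = 4228195743988775/140769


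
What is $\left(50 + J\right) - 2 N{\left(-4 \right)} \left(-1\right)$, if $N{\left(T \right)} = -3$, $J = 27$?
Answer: $-462$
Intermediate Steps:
$\left(50 + J\right) - 2 N{\left(-4 \right)} \left(-1\right) = \left(50 + 27\right) \left(-2\right) \left(-3\right) \left(-1\right) = 77 \cdot 6 \left(-1\right) = 77 \left(-6\right) = -462$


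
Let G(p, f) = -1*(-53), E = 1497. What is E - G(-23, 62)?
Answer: 1444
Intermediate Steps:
G(p, f) = 53
E - G(-23, 62) = 1497 - 1*53 = 1497 - 53 = 1444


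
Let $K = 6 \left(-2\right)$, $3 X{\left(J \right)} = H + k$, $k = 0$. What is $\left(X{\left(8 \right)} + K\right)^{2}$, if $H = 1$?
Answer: $\frac{1225}{9} \approx 136.11$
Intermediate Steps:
$X{\left(J \right)} = \frac{1}{3}$ ($X{\left(J \right)} = \frac{1 + 0}{3} = \frac{1}{3} \cdot 1 = \frac{1}{3}$)
$K = -12$
$\left(X{\left(8 \right)} + K\right)^{2} = \left(\frac{1}{3} - 12\right)^{2} = \left(- \frac{35}{3}\right)^{2} = \frac{1225}{9}$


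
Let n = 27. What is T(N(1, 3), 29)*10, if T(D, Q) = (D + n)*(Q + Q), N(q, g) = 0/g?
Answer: 15660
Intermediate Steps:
N(q, g) = 0
T(D, Q) = 2*Q*(27 + D) (T(D, Q) = (D + 27)*(Q + Q) = (27 + D)*(2*Q) = 2*Q*(27 + D))
T(N(1, 3), 29)*10 = (2*29*(27 + 0))*10 = (2*29*27)*10 = 1566*10 = 15660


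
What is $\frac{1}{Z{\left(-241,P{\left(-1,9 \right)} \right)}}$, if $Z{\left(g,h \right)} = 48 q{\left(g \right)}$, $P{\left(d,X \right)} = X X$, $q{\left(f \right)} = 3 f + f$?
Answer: $- \frac{1}{46272} \approx -2.1611 \cdot 10^{-5}$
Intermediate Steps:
$q{\left(f \right)} = 4 f$
$P{\left(d,X \right)} = X^{2}$
$Z{\left(g,h \right)} = 192 g$ ($Z{\left(g,h \right)} = 48 \cdot 4 g = 192 g$)
$\frac{1}{Z{\left(-241,P{\left(-1,9 \right)} \right)}} = \frac{1}{192 \left(-241\right)} = \frac{1}{-46272} = - \frac{1}{46272}$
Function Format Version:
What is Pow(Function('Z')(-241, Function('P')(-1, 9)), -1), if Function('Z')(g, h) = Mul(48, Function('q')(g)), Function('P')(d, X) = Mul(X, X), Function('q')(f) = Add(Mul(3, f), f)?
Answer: Rational(-1, 46272) ≈ -2.1611e-5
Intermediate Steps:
Function('q')(f) = Mul(4, f)
Function('P')(d, X) = Pow(X, 2)
Function('Z')(g, h) = Mul(192, g) (Function('Z')(g, h) = Mul(48, Mul(4, g)) = Mul(192, g))
Pow(Function('Z')(-241, Function('P')(-1, 9)), -1) = Pow(Mul(192, -241), -1) = Pow(-46272, -1) = Rational(-1, 46272)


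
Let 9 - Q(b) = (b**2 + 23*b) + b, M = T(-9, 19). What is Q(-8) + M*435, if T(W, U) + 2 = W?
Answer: -4648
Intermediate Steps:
T(W, U) = -2 + W
M = -11 (M = -2 - 9 = -11)
Q(b) = 9 - b**2 - 24*b (Q(b) = 9 - ((b**2 + 23*b) + b) = 9 - (b**2 + 24*b) = 9 + (-b**2 - 24*b) = 9 - b**2 - 24*b)
Q(-8) + M*435 = (9 - 1*(-8)**2 - 24*(-8)) - 11*435 = (9 - 1*64 + 192) - 4785 = (9 - 64 + 192) - 4785 = 137 - 4785 = -4648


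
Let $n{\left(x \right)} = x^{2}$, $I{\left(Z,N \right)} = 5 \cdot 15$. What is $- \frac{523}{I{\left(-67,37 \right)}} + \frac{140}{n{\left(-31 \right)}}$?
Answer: $- \frac{492103}{72075} \approx -6.8277$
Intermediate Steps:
$I{\left(Z,N \right)} = 75$
$- \frac{523}{I{\left(-67,37 \right)}} + \frac{140}{n{\left(-31 \right)}} = - \frac{523}{75} + \frac{140}{\left(-31\right)^{2}} = \left(-523\right) \frac{1}{75} + \frac{140}{961} = - \frac{523}{75} + 140 \cdot \frac{1}{961} = - \frac{523}{75} + \frac{140}{961} = - \frac{492103}{72075}$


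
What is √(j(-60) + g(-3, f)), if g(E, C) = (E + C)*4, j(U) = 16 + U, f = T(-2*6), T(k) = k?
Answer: 2*I*√26 ≈ 10.198*I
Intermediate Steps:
f = -12 (f = -2*6 = -12)
g(E, C) = 4*C + 4*E (g(E, C) = (C + E)*4 = 4*C + 4*E)
√(j(-60) + g(-3, f)) = √((16 - 60) + (4*(-12) + 4*(-3))) = √(-44 + (-48 - 12)) = √(-44 - 60) = √(-104) = 2*I*√26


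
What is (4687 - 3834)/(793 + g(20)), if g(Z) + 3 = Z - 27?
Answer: 853/783 ≈ 1.0894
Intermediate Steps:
g(Z) = -30 + Z (g(Z) = -3 + (Z - 27) = -3 + (-27 + Z) = -30 + Z)
(4687 - 3834)/(793 + g(20)) = (4687 - 3834)/(793 + (-30 + 20)) = 853/(793 - 10) = 853/783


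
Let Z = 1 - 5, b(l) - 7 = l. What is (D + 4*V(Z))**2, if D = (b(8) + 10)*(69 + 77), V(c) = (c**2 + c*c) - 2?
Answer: 14212900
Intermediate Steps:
b(l) = 7 + l
Z = -4
V(c) = -2 + 2*c**2 (V(c) = (c**2 + c**2) - 2 = 2*c**2 - 2 = -2 + 2*c**2)
D = 3650 (D = ((7 + 8) + 10)*(69 + 77) = (15 + 10)*146 = 25*146 = 3650)
(D + 4*V(Z))**2 = (3650 + 4*(-2 + 2*(-4)**2))**2 = (3650 + 4*(-2 + 2*16))**2 = (3650 + 4*(-2 + 32))**2 = (3650 + 4*30)**2 = (3650 + 120)**2 = 3770**2 = 14212900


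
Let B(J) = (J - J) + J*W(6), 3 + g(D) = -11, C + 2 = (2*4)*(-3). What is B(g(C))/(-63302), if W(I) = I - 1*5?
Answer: 7/31651 ≈ 0.00022116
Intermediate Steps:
C = -26 (C = -2 + (2*4)*(-3) = -2 + 8*(-3) = -2 - 24 = -26)
g(D) = -14 (g(D) = -3 - 11 = -14)
W(I) = -5 + I (W(I) = I - 5 = -5 + I)
B(J) = J (B(J) = (J - J) + J*(-5 + 6) = 0 + J*1 = 0 + J = J)
B(g(C))/(-63302) = -14/(-63302) = -14*(-1/63302) = 7/31651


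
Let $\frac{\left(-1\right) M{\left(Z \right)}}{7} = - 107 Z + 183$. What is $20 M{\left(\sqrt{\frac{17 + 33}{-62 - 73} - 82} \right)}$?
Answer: $-25620 + \frac{59920 i \sqrt{417}}{9} \approx -25620.0 + 1.3596 \cdot 10^{5} i$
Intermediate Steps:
$M{\left(Z \right)} = -1281 + 749 Z$ ($M{\left(Z \right)} = - 7 \left(- 107 Z + 183\right) = - 7 \left(183 - 107 Z\right) = -1281 + 749 Z$)
$20 M{\left(\sqrt{\frac{17 + 33}{-62 - 73} - 82} \right)} = 20 \left(-1281 + 749 \sqrt{\frac{17 + 33}{-62 - 73} - 82}\right) = 20 \left(-1281 + 749 \sqrt{\frac{50}{-135} - 82}\right) = 20 \left(-1281 + 749 \sqrt{50 \left(- \frac{1}{135}\right) - 82}\right) = 20 \left(-1281 + 749 \sqrt{- \frac{10}{27} - 82}\right) = 20 \left(-1281 + 749 \sqrt{- \frac{2224}{27}}\right) = 20 \left(-1281 + 749 \frac{4 i \sqrt{417}}{9}\right) = 20 \left(-1281 + \frac{2996 i \sqrt{417}}{9}\right) = -25620 + \frac{59920 i \sqrt{417}}{9}$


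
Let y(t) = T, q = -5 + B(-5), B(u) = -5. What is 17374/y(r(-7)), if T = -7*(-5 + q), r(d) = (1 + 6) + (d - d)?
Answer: 2482/15 ≈ 165.47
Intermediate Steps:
q = -10 (q = -5 - 5 = -10)
r(d) = 7 (r(d) = 7 + 0 = 7)
T = 105 (T = -7*(-5 - 10) = -7*(-15) = 105)
y(t) = 105
17374/y(r(-7)) = 17374/105 = 17374*(1/105) = 2482/15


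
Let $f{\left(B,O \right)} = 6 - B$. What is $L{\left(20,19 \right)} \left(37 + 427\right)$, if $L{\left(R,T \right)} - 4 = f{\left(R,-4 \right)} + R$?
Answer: $4640$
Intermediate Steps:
$L{\left(R,T \right)} = 10$ ($L{\left(R,T \right)} = 4 + \left(\left(6 - R\right) + R\right) = 4 + 6 = 10$)
$L{\left(20,19 \right)} \left(37 + 427\right) = 10 \left(37 + 427\right) = 10 \cdot 464 = 4640$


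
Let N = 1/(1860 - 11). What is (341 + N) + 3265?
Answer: 6667495/1849 ≈ 3606.0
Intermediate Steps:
N = 1/1849 ≈ 0.00054083
(341 + N) + 3265 = (341 + 1/1849) + 3265 = 630510/1849 + 3265 = 6667495/1849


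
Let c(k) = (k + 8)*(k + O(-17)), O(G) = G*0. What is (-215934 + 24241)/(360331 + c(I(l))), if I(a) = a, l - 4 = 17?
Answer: -191693/360940 ≈ -0.53109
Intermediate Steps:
O(G) = 0
l = 21 (l = 4 + 17 = 21)
c(k) = k*(8 + k) (c(k) = (k + 8)*(k + 0) = (8 + k)*k = k*(8 + k))
(-215934 + 24241)/(360331 + c(I(l))) = (-215934 + 24241)/(360331 + 21*(8 + 21)) = -191693/(360331 + 21*29) = -191693/(360331 + 609) = -191693/360940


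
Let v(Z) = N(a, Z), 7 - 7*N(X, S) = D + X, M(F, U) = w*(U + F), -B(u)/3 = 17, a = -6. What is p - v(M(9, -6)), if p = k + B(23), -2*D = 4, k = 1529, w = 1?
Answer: 10331/7 ≈ 1475.9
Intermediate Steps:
B(u) = -51 (B(u) = -3*17 = -51)
D = -2 (D = -½*4 = -2)
M(F, U) = F + U (M(F, U) = 1*(U + F) = 1*(F + U) = F + U)
N(X, S) = 9/7 - X/7 (N(X, S) = 1 - (-2 + X)/7 = 1 + (2/7 - X/7) = 9/7 - X/7)
v(Z) = 15/7 (v(Z) = 9/7 - ⅐*(-6) = 9/7 + 6/7 = 15/7)
p = 1478 (p = 1529 - 51 = 1478)
p - v(M(9, -6)) = 1478 - 1*15/7 = 1478 - 15/7 = 10331/7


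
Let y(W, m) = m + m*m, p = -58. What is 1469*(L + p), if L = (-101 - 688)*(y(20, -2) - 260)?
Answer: 298947376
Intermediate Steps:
y(W, m) = m + m**2
L = 203562 (L = (-101 - 688)*(-2*(1 - 2) - 260) = -789*(-2*(-1) - 260) = -789*(2 - 260) = -789*(-258) = 203562)
1469*(L + p) = 1469*(203562 - 58) = 1469*203504 = 298947376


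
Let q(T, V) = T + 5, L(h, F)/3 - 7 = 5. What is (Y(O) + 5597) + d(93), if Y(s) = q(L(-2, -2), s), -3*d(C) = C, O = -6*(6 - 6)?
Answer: 5607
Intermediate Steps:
O = 0 (O = -6*0 = 0)
d(C) = -C/3
L(h, F) = 36 (L(h, F) = 21 + 3*5 = 21 + 15 = 36)
q(T, V) = 5 + T
Y(s) = 41 (Y(s) = 5 + 36 = 41)
(Y(O) + 5597) + d(93) = (41 + 5597) - 1/3*93 = 5638 - 31 = 5607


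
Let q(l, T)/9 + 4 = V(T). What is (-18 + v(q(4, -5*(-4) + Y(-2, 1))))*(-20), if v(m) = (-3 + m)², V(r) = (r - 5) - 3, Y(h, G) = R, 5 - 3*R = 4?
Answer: -103320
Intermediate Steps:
R = ⅓ (R = 5/3 - ⅓*4 = 5/3 - 4/3 = ⅓ ≈ 0.33333)
Y(h, G) = ⅓
V(r) = -8 + r (V(r) = (-5 + r) - 3 = -8 + r)
q(l, T) = -108 + 9*T (q(l, T) = -36 + 9*(-8 + T) = -36 + (-72 + 9*T) = -108 + 9*T)
(-18 + v(q(4, -5*(-4) + Y(-2, 1))))*(-20) = (-18 + (-3 + (-108 + 9*(-5*(-4) + ⅓)))²)*(-20) = (-18 + (-3 + (-108 + 9*(20 + ⅓)))²)*(-20) = (-18 + (-3 + (-108 + 9*(61/3)))²)*(-20) = (-18 + (-3 + (-108 + 183))²)*(-20) = (-18 + (-3 + 75)²)*(-20) = (-18 + 72²)*(-20) = (-18 + 5184)*(-20) = 5166*(-20) = -103320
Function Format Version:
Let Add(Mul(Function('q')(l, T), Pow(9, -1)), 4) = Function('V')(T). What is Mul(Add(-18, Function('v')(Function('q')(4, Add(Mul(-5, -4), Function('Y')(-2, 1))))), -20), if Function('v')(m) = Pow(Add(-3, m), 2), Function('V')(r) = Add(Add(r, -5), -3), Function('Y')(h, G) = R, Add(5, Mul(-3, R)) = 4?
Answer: -103320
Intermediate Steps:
R = Rational(1, 3) (R = Add(Rational(5, 3), Mul(Rational(-1, 3), 4)) = Add(Rational(5, 3), Rational(-4, 3)) = Rational(1, 3) ≈ 0.33333)
Function('Y')(h, G) = Rational(1, 3)
Function('V')(r) = Add(-8, r) (Function('V')(r) = Add(Add(-5, r), -3) = Add(-8, r))
Function('q')(l, T) = Add(-108, Mul(9, T)) (Function('q')(l, T) = Add(-36, Mul(9, Add(-8, T))) = Add(-36, Add(-72, Mul(9, T))) = Add(-108, Mul(9, T)))
Mul(Add(-18, Function('v')(Function('q')(4, Add(Mul(-5, -4), Function('Y')(-2, 1))))), -20) = Mul(Add(-18, Pow(Add(-3, Add(-108, Mul(9, Add(Mul(-5, -4), Rational(1, 3))))), 2)), -20) = Mul(Add(-18, Pow(Add(-3, Add(-108, Mul(9, Add(20, Rational(1, 3))))), 2)), -20) = Mul(Add(-18, Pow(Add(-3, Add(-108, Mul(9, Rational(61, 3)))), 2)), -20) = Mul(Add(-18, Pow(Add(-3, Add(-108, 183)), 2)), -20) = Mul(Add(-18, Pow(Add(-3, 75), 2)), -20) = Mul(Add(-18, Pow(72, 2)), -20) = Mul(Add(-18, 5184), -20) = Mul(5166, -20) = -103320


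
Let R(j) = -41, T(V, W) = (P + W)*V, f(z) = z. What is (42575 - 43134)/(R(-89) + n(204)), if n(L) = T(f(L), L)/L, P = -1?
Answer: -559/162 ≈ -3.4506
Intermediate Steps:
T(V, W) = V*(-1 + W) (T(V, W) = (-1 + W)*V = V*(-1 + W))
n(L) = -1 + L (n(L) = (L*(-1 + L))/L = -1 + L)
(42575 - 43134)/(R(-89) + n(204)) = (42575 - 43134)/(-41 + (-1 + 204)) = -559/(-41 + 203) = -559/162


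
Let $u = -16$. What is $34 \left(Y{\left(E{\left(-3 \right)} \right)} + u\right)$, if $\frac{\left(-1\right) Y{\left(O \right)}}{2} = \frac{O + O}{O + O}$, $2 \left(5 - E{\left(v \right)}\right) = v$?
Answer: $-612$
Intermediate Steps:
$E{\left(v \right)} = 5 - \frac{v}{2}$
$Y{\left(O \right)} = -2$ ($Y{\left(O \right)} = - 2 \frac{O + O}{O + O} = - 2 \frac{2 O}{2 O} = - 2 \cdot 2 O \frac{1}{2 O} = \left(-2\right) 1 = -2$)
$34 \left(Y{\left(E{\left(-3 \right)} \right)} + u\right) = 34 \left(-2 - 16\right) = 34 \left(-18\right) = -612$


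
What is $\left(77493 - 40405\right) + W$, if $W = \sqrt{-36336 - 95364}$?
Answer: $37088 + 10 i \sqrt{1317} \approx 37088.0 + 362.9 i$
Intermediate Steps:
$W = 10 i \sqrt{1317}$ ($W = \sqrt{-131700} = 10 i \sqrt{1317} \approx 362.9 i$)
$\left(77493 - 40405\right) + W = \left(77493 - 40405\right) + 10 i \sqrt{1317} = 37088 + 10 i \sqrt{1317}$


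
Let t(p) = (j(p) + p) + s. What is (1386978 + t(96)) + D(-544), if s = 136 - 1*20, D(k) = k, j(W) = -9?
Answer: 1386637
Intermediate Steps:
s = 116 (s = 136 - 20 = 116)
t(p) = 107 + p (t(p) = (-9 + p) + 116 = 107 + p)
(1386978 + t(96)) + D(-544) = (1386978 + (107 + 96)) - 544 = (1386978 + 203) - 544 = 1387181 - 544 = 1386637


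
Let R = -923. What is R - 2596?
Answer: -3519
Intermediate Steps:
R - 2596 = -923 - 2596 = -3519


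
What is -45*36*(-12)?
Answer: 19440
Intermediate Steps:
-45*36*(-12) = -1620*(-12) = 19440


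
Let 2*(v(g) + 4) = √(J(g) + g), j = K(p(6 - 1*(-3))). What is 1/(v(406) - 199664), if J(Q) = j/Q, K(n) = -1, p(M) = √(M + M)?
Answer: -108086944/21581503879647 - 2*√826210/7193834626549 ≈ -5.0086e-6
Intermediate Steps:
p(M) = √2*√M (p(M) = √(2*M) = √2*√M)
j = -1
J(Q) = -1/Q
v(g) = -4 + √(g - 1/g)/2 (v(g) = -4 + √(-1/g + g)/2 = -4 + √(g - 1/g)/2)
1/(v(406) - 199664) = 1/((-4 + √(406 - 1/406)/2) - 199664) = 1/((-4 + √(164835/406)/2) - 199664) = 1/((-4 + (9*√826210/406)/2) - 199664) = 1/((-4 + 9*√826210/812) - 199664) = 1/(-199668 + 9*√826210/812)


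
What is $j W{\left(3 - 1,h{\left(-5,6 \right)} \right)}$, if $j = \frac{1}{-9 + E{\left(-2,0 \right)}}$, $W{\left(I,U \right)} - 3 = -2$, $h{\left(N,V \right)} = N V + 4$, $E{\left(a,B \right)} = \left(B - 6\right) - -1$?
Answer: $- \frac{1}{14} \approx -0.071429$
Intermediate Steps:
$E{\left(a,B \right)} = -5 + B$ ($E{\left(a,B \right)} = \left(B - 6\right) + 1 = \left(-6 + B\right) + 1 = -5 + B$)
$h{\left(N,V \right)} = 4 + N V$
$W{\left(I,U \right)} = 1$ ($W{\left(I,U \right)} = 3 - 2 = 1$)
$j = - \frac{1}{14}$ ($j = \frac{1}{-9 + \left(-5 + 0\right)} = \frac{1}{-9 - 5} = \frac{1}{-14} = - \frac{1}{14} \approx -0.071429$)
$j W{\left(3 - 1,h{\left(-5,6 \right)} \right)} = \left(- \frac{1}{14}\right) 1 = - \frac{1}{14}$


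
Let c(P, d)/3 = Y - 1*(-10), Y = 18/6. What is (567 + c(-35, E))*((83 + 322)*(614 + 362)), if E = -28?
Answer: 239539680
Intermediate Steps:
Y = 3 (Y = 18*(1/6) = 3)
c(P, d) = 39 (c(P, d) = 3*(3 - 1*(-10)) = 3*(3 + 10) = 3*13 = 39)
(567 + c(-35, E))*((83 + 322)*(614 + 362)) = (567 + 39)*((83 + 322)*(614 + 362)) = 606*(405*976) = 606*395280 = 239539680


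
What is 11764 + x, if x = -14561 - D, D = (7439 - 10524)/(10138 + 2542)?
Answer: -7092575/2536 ≈ -2796.8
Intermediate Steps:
D = -617/2536 (D = -3085/12680 = -3085*1/12680 = -617/2536 ≈ -0.24330)
x = -36926079/2536 (x = -14561 - 1*(-617/2536) = -14561 + 617/2536 = -36926079/2536 ≈ -14561.)
11764 + x = 11764 - 36926079/2536 = -7092575/2536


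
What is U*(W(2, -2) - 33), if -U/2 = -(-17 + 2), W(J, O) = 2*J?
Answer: 870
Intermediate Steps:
U = -30 (U = -(-2)*(-17 + 2) = -(-2)*(-15) = -2*15 = -30)
U*(W(2, -2) - 33) = -30*(2*2 - 33) = -30*(4 - 33) = -30*(-29) = 870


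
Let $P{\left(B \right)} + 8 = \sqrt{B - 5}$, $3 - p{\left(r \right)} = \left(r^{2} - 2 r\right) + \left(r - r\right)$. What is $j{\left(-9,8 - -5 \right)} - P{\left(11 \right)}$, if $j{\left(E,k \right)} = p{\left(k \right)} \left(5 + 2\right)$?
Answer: $-972 - \sqrt{6} \approx -974.45$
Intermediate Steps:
$p{\left(r \right)} = 3 - r^{2} + 2 r$ ($p{\left(r \right)} = 3 - \left(\left(r^{2} - 2 r\right) + \left(r - r\right)\right) = 3 - \left(\left(r^{2} - 2 r\right) + 0\right) = 3 - \left(r^{2} - 2 r\right) = 3 - r^{2} + 2 r$)
$P{\left(B \right)} = -8 + \sqrt{-5 + B}$ ($P{\left(B \right)} = -8 + \sqrt{B - 5} = -8 + \sqrt{-5 + B}$)
$j{\left(E,k \right)} = 21 - 7 k^{2} + 14 k$ ($j{\left(E,k \right)} = \left(3 - k^{2} + 2 k\right) \left(5 + 2\right) = \left(3 - k^{2} + 2 k\right) 7 = 21 - 7 k^{2} + 14 k$)
$j{\left(-9,8 - -5 \right)} - P{\left(11 \right)} = \left(21 - 7 \left(8 - -5\right)^{2} + 14 \left(8 - -5\right)\right) - \left(-8 + \sqrt{-5 + 11}\right) = \left(21 - 7 \left(8 + 5\right)^{2} + 14 \left(8 + 5\right)\right) - \left(-8 + \sqrt{6}\right) = \left(21 - 7 \cdot 13^{2} + 14 \cdot 13\right) + \left(8 - \sqrt{6}\right) = \left(21 - 1183 + 182\right) + \left(8 - \sqrt{6}\right) = -980 + \left(8 - \sqrt{6}\right) = -972 - \sqrt{6}$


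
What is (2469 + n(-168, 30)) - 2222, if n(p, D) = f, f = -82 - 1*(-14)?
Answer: 179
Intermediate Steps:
f = -68 (f = -82 + 14 = -68)
n(p, D) = -68
(2469 + n(-168, 30)) - 2222 = (2469 - 68) - 2222 = 2401 - 2222 = 179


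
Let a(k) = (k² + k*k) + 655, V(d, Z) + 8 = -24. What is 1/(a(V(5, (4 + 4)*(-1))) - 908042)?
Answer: -1/905339 ≈ -1.1046e-6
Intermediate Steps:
V(d, Z) = -32 (V(d, Z) = -8 - 24 = -32)
a(k) = 655 + 2*k² (a(k) = (k² + k²) + 655 = 2*k² + 655 = 655 + 2*k²)
1/(a(V(5, (4 + 4)*(-1))) - 908042) = 1/((655 + 2*(-32)²) - 908042) = 1/((655 + 2*1024) - 908042) = 1/((655 + 2048) - 908042) = 1/(2703 - 908042) = 1/(-905339) = -1/905339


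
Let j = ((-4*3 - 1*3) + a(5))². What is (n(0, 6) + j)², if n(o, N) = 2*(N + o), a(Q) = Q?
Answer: 12544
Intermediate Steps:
n(o, N) = 2*N + 2*o
j = 100 (j = ((-4*3 - 1*3) + 5)² = ((-12 - 3) + 5)² = (-15 + 5)² = (-10)² = 100)
(n(0, 6) + j)² = ((2*6 + 2*0) + 100)² = ((12 + 0) + 100)² = (12 + 100)² = 112² = 12544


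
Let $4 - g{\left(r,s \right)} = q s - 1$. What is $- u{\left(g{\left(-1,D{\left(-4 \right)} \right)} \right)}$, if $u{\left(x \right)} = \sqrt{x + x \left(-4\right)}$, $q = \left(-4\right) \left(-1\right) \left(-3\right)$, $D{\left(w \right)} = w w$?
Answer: $- i \sqrt{591} \approx - 24.31 i$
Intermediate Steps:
$D{\left(w \right)} = w^{2}$
$q = -12$ ($q = 4 \left(-3\right) = -12$)
$g{\left(r,s \right)} = 5 + 12 s$ ($g{\left(r,s \right)} = 4 - \left(- 12 s - 1\right) = 4 - \left(-1 - 12 s\right) = 4 + \left(1 + 12 s\right) = 5 + 12 s$)
$u{\left(x \right)} = \sqrt{3} \sqrt{- x}$ ($u{\left(x \right)} = \sqrt{x - 4 x} = \sqrt{- 3 x} = \sqrt{3} \sqrt{- x}$)
$- u{\left(g{\left(-1,D{\left(-4 \right)} \right)} \right)} = - \sqrt{3} \sqrt{- (5 + 12 \left(-4\right)^{2})} = - \sqrt{3} \sqrt{- (5 + 12 \cdot 16)} = - \sqrt{3} \sqrt{- (5 + 192)} = - \sqrt{3} \sqrt{\left(-1\right) 197} = - \sqrt{3} \sqrt{-197} = - \sqrt{3} i \sqrt{197} = - i \sqrt{591}$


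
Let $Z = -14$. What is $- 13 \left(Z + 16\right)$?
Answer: $-26$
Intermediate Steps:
$- 13 \left(Z + 16\right) = - 13 \left(-14 + 16\right) = \left(-13\right) 2 = -26$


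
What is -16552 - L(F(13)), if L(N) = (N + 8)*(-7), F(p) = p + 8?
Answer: -16349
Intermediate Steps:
F(p) = 8 + p
L(N) = -56 - 7*N (L(N) = (8 + N)*(-7) = -56 - 7*N)
-16552 - L(F(13)) = -16552 - (-56 - 7*(8 + 13)) = -16552 - (-56 - 7*21) = -16552 - (-56 - 147) = -16552 - 1*(-203) = -16552 + 203 = -16349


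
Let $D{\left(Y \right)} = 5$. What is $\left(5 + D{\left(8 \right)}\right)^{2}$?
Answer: $100$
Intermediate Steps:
$\left(5 + D{\left(8 \right)}\right)^{2} = \left(5 + 5\right)^{2} = 10^{2} = 100$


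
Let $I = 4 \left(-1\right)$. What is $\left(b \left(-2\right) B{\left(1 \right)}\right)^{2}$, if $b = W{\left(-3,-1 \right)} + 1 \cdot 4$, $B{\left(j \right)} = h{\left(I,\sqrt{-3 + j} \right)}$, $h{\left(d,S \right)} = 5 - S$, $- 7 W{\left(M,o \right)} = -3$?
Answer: $\frac{88412}{49} - \frac{38440 i \sqrt{2}}{49} \approx 1804.3 - 1109.4 i$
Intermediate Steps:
$W{\left(M,o \right)} = \frac{3}{7}$ ($W{\left(M,o \right)} = \left(- \frac{1}{7}\right) \left(-3\right) = \frac{3}{7}$)
$I = -4$
$B{\left(j \right)} = 5 - \sqrt{-3 + j}$
$b = \frac{31}{7}$ ($b = \frac{3}{7} + 1 \cdot 4 = \frac{3}{7} + 4 = \frac{31}{7} \approx 4.4286$)
$\left(b \left(-2\right) B{\left(1 \right)}\right)^{2} = \left(\frac{31}{7} \left(-2\right) \left(5 - \sqrt{-3 + 1}\right)\right)^{2} = \left(- \frac{62 \left(5 - \sqrt{-2}\right)}{7}\right)^{2} = \left(- \frac{62 \left(5 - i \sqrt{2}\right)}{7}\right)^{2} = \left(- \frac{310}{7} + \frac{62 i \sqrt{2}}{7}\right)^{2}$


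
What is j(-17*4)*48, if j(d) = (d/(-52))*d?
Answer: -55488/13 ≈ -4268.3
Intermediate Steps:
j(d) = -d²/52 (j(d) = (d*(-1/52))*d = (-d/52)*d = -d²/52)
j(-17*4)*48 = -(-17*4)²/52*48 = -1/52*(-68)²*48 = -1/52*4624*48 = -1156/13*48 = -55488/13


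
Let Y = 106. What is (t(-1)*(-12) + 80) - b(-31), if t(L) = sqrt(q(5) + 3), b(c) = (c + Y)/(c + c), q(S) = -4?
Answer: 5035/62 - 12*I ≈ 81.21 - 12.0*I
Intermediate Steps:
b(c) = (106 + c)/(2*c) (b(c) = (c + 106)/(c + c) = (106 + c)/((2*c)) = (106 + c)*(1/(2*c)) = (106 + c)/(2*c))
t(L) = I (t(L) = sqrt(-4 + 3) = sqrt(-1) = I)
(t(-1)*(-12) + 80) - b(-31) = (I*(-12) + 80) - (106 - 31)/(2*(-31)) = (-12*I + 80) - (-1)*75/(2*31) = (80 - 12*I) - 1*(-75/62) = (80 - 12*I) + 75/62 = 5035/62 - 12*I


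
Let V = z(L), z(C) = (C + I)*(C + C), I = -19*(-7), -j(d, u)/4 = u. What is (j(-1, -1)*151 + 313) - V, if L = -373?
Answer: -178123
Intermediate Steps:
j(d, u) = -4*u
I = 133
z(C) = 2*C*(133 + C) (z(C) = (C + 133)*(C + C) = (133 + C)*(2*C) = 2*C*(133 + C))
V = 179040 (V = 2*(-373)*(133 - 373) = 2*(-373)*(-240) = 179040)
(j(-1, -1)*151 + 313) - V = (-4*(-1)*151 + 313) - 1*179040 = (4*151 + 313) - 179040 = (604 + 313) - 179040 = 917 - 179040 = -178123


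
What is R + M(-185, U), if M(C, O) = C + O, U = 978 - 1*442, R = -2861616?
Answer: -2861265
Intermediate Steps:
U = 536 (U = 978 - 442 = 536)
R + M(-185, U) = -2861616 + (-185 + 536) = -2861616 + 351 = -2861265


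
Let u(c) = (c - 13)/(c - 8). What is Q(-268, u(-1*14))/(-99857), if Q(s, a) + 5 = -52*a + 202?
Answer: -1465/1098427 ≈ -0.0013337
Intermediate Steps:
u(c) = (-13 + c)/(-8 + c)
Q(s, a) = 197 - 52*a (Q(s, a) = -5 + (-52*a + 202) = -5 + (202 - 52*a) = 197 - 52*a)
Q(-268, u(-1*14))/(-99857) = (197 - 52*(-13 - 1*14)/(-8 - 1*14))/(-99857) = (197 - 52*(-13 - 14)/(-8 - 14))*(-1/99857) = (197 - 52*(-27)/(-22))*(-1/99857) = (197 - (-26)*(-27)/11)*(-1/99857) = (197 - 52*27/22)*(-1/99857) = (197 - 702/11)*(-1/99857) = (1465/11)*(-1/99857) = -1465/1098427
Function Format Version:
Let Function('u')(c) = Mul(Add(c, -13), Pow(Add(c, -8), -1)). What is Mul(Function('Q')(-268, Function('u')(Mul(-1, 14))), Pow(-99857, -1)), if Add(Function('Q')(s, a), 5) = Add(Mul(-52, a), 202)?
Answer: Rational(-1465, 1098427) ≈ -0.0013337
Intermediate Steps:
Function('u')(c) = Mul(Pow(Add(-8, c), -1), Add(-13, c)) (Function('u')(c) = Mul(Add(-13, c), Pow(Add(-8, c), -1)) = Mul(Pow(Add(-8, c), -1), Add(-13, c)))
Function('Q')(s, a) = Add(197, Mul(-52, a)) (Function('Q')(s, a) = Add(-5, Add(Mul(-52, a), 202)) = Add(-5, Add(202, Mul(-52, a))) = Add(197, Mul(-52, a)))
Mul(Function('Q')(-268, Function('u')(Mul(-1, 14))), Pow(-99857, -1)) = Mul(Add(197, Mul(-52, Mul(Pow(Add(-8, Mul(-1, 14)), -1), Add(-13, Mul(-1, 14))))), Pow(-99857, -1)) = Mul(Add(197, Mul(-52, Mul(Pow(Add(-8, -14), -1), Add(-13, -14)))), Rational(-1, 99857)) = Mul(Add(197, Mul(-52, Mul(Pow(-22, -1), -27))), Rational(-1, 99857)) = Mul(Add(197, Mul(-52, Mul(Rational(-1, 22), -27))), Rational(-1, 99857)) = Mul(Add(197, Mul(-52, Rational(27, 22))), Rational(-1, 99857)) = Mul(Add(197, Rational(-702, 11)), Rational(-1, 99857)) = Mul(Rational(1465, 11), Rational(-1, 99857)) = Rational(-1465, 1098427)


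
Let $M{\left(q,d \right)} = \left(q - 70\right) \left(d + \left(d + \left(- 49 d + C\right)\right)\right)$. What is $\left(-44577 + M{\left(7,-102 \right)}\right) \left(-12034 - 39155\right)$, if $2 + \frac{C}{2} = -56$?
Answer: $17367966999$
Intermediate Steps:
$C = -116$ ($C = -4 + 2 \left(-56\right) = -4 - 112 = -116$)
$M{\left(q,d \right)} = \left(-116 - 47 d\right) \left(-70 + q\right)$ ($M{\left(q,d \right)} = \left(q - 70\right) \left(d - \left(116 + 48 d\right)\right) = \left(-70 + q\right) \left(d - \left(116 + 48 d\right)\right) = \left(-70 + q\right) \left(-116 - 47 d\right) = \left(-116 - 47 d\right) \left(-70 + q\right)$)
$\left(-44577 + M{\left(7,-102 \right)}\right) \left(-12034 - 39155\right) = \left(-44577 + \left(8120 - 812 + 3290 \left(-102\right) - \left(-4794\right) 7\right)\right) \left(-12034 - 39155\right) = \left(-44577 + \left(8120 - 812 - 335580 + 33558\right)\right) \left(-51189\right) = \left(-44577 - 294714\right) \left(-51189\right) = \left(-339291\right) \left(-51189\right) = 17367966999$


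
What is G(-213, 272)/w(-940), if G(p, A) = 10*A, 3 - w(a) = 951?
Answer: -680/237 ≈ -2.8692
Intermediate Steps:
w(a) = -948 (w(a) = 3 - 1*951 = 3 - 951 = -948)
G(-213, 272)/w(-940) = (10*272)/(-948) = 2720*(-1/948) = -680/237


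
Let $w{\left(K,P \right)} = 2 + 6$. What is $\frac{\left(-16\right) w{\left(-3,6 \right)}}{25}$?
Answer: $- \frac{128}{25} \approx -5.12$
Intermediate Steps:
$w{\left(K,P \right)} = 8$
$\frac{\left(-16\right) w{\left(-3,6 \right)}}{25} = \frac{\left(-16\right) 8}{25} = \left(-128\right) \frac{1}{25} = - \frac{128}{25}$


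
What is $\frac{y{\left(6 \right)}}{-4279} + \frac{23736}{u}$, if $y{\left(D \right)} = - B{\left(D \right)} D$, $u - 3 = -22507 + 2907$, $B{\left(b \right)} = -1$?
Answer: $- \frac{101683926}{83855563} \approx -1.2126$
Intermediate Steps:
$u = -19597$ ($u = 3 + \left(-22507 + 2907\right) = 3 - 19600 = -19597$)
$y{\left(D \right)} = D$ ($y{\left(D \right)} = \left(-1\right) \left(-1\right) D = 1 D = D$)
$\frac{y{\left(6 \right)}}{-4279} + \frac{23736}{u} = \frac{6}{-4279} + \frac{23736}{-19597} = 6 \left(- \frac{1}{4279}\right) + 23736 \left(- \frac{1}{19597}\right) = - \frac{6}{4279} - \frac{23736}{19597} = - \frac{101683926}{83855563}$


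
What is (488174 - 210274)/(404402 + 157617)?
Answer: 277900/562019 ≈ 0.49447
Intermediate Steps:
(488174 - 210274)/(404402 + 157617) = 277900/562019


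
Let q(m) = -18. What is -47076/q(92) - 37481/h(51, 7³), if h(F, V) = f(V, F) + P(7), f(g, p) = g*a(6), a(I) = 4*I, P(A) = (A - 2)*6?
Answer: 21570403/8262 ≈ 2610.8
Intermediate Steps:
P(A) = -12 + 6*A (P(A) = (-2 + A)*6 = -12 + 6*A)
f(g, p) = 24*g (f(g, p) = g*(4*6) = g*24 = 24*g)
h(F, V) = 30 + 24*V (h(F, V) = 24*V + (-12 + 6*7) = 24*V + (-12 + 42) = 24*V + 30 = 30 + 24*V)
-47076/q(92) - 37481/h(51, 7³) = -47076/(-18) - 37481/(30 + 24*7³) = -47076*(-1/18) - 37481/(30 + 24*343) = 7846/3 - 37481/(30 + 8232) = 7846/3 - 37481/8262 = 21570403/8262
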